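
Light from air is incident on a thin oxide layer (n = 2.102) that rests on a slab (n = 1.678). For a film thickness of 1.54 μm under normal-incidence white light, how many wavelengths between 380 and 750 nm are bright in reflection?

8

Ray reflecting at the top interface goes from n = 1.0 toward n = 2.102: a half-wave phase shift.
Ray reflecting at the bottom interface goes from n = 2.102 toward n = 1.678: no phase shift.
Exactly one π shift → a net half-wave offset.
With one net inversion, constructive interference in reflection requires 2 n t = (m + ½) λ.
λ = 2 n t / (m + ½) = 6474 / (m + ½) nm.
m=8: 762 nm (IR); m=9: 681 nm (visible); m=10: 617 nm (visible); m=11: 563 nm (visible); m=12: 518 nm (visible); m=13: 480 nm (visible); m=14: 446 nm (visible); m=15: 418 nm (visible); m=16: 392 nm (visible); m=17: 370 nm (UV).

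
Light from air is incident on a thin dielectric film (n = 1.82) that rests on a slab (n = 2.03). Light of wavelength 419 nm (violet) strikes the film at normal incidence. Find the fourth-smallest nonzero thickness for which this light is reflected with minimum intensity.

403 nm

Ray reflecting at the top interface goes from n = 1.0 toward n = 1.82: a half-wave phase shift.
At the lower boundary (n = 1.82 to n = 2.03) the reflected ray undergoes a half-wave phase shift.
Net: no relative phase inversion (both shifts match).
So the condition for destructive reflection is 2 n t = (m + ½) λ.
The fourth-smallest nonzero thickness corresponds to m = 3: t = (m + ½) λ / (2 n) = 3.50 × 419 / (2 × 1.82) = 403 nm.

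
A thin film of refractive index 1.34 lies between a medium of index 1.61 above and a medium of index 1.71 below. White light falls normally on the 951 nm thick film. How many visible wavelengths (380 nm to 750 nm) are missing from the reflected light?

3

Ray reflecting at the top interface goes from n = 1.61 toward n = 1.34: no phase shift.
Bottom surface (1.34 → 1.71): reflection off a higher-index medium gives a half-wave phase shift.
Exactly one π shift → a net half-wave offset.
With one net inversion, destructive interference in reflection requires 2 n t = m λ.
λ = 2 n t / m = 2549 / m nm.
m=3: 850 nm (IR); m=4: 637 nm (visible); m=5: 510 nm (visible); m=6: 425 nm (visible); m=7: 364 nm (UV).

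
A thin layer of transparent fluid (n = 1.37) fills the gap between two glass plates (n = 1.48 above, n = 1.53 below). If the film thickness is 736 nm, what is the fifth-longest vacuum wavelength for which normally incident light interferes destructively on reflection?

403 nm

Top surface (1.48 → 1.37): reflection off a lower-index medium gives no phase shift.
Bottom surface (1.37 → 1.53): reflection off a higher-index medium gives a half-wave phase shift.
Net: one phase inversion between the two reflected rays.
So the condition for destructive reflection is 2 n t = m λ.
λ = 2 n t / m. The fifth-longest wavelength is m = 5: λ = 2 × 1.37 × 736 / 5.00 = 403 nm.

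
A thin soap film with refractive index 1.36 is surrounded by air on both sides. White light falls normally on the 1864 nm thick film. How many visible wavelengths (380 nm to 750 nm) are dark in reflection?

7

Ray reflecting at the top interface goes from n = 1.0 toward n = 1.36: a half-wave phase shift.
Bottom surface (1.36 → 1.0): reflection off a lower-index medium gives no phase shift.
The two reflections differ by half a wavelength.
So the condition for destructive reflection is 2 n t = m λ.
λ = 2 n t / m = 5070 / m nm.
m=6: 845 nm (IR); m=7: 724 nm (visible); m=8: 634 nm (visible); m=9: 563 nm (visible); m=10: 507 nm (visible); m=11: 461 nm (visible); m=12: 423 nm (visible); m=13: 390 nm (visible); m=14: 362 nm (UV).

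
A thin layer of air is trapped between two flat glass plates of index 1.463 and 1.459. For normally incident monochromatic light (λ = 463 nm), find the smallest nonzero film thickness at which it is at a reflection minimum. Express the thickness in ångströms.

Top surface (1.463 → 1.0): reflection off a lower-index medium gives no phase shift.
Bottom surface (1.0 → 1.459): reflection off a higher-index medium gives a half-wave phase shift.
Exactly one π shift → a net half-wave offset.
So the condition for destructive reflection is 2 n t = m λ.
Minimum nonzero at m = 1: t = λ / (2 n) = 463 / (2 × 1.0) = 232 nm.

2315 Å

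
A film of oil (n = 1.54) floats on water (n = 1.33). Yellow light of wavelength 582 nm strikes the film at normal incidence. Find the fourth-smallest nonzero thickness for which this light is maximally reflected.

661 nm

Top surface (1.0 → 1.54): reflection off a higher-index medium gives a half-wave phase shift.
At the lower boundary (n = 1.54 to n = 1.33) the reflected ray undergoes no phase shift.
The two reflections differ by half a wavelength.
With one net inversion, constructive interference in reflection requires 2 n t = (m + ½) λ.
The fourth-smallest nonzero thickness corresponds to m = 3: t = (m + ½) λ / (2 n) = 3.50 × 582 / (2 × 1.54) = 661 nm.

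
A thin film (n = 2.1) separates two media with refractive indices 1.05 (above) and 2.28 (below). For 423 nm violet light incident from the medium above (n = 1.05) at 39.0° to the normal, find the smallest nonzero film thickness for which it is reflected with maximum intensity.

106 nm

At the upper boundary (n = 1.05 to n = 2.1) the reflected ray undergoes a half-wave phase shift.
Ray reflecting at the bottom interface goes from n = 2.1 toward n = 2.28: a half-wave phase shift.
Net: no relative phase inversion (both shifts match).
So the condition for constructive reflection is 2 n t cos θ_r = m λ.
Snell's law: 1.05 sin 39.0° = 2.1 sin θ_r → sin θ_r = 0.315, cos θ_r = 0.949.
Minimum nonzero at m = 1: t = λ / (2 n cos θ_r) = 423 / (2 × 2.1 × 0.949) = 106 nm.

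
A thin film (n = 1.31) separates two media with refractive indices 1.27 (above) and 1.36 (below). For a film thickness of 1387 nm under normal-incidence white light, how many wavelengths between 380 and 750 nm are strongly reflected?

5

Ray reflecting at the top interface goes from n = 1.27 toward n = 1.31: a half-wave phase shift.
Ray reflecting at the bottom interface goes from n = 1.31 toward n = 1.36: a half-wave phase shift.
Net: no relative phase inversion (both shifts match).
With no net inversion, constructive interference in reflection requires 2 n t = m λ.
λ = 2 n t / m = 3634 / m nm.
m=4: 908 nm (IR); m=5: 727 nm (visible); m=6: 606 nm (visible); m=7: 519 nm (visible); m=8: 454 nm (visible); m=9: 404 nm (visible); m=10: 363 nm (UV).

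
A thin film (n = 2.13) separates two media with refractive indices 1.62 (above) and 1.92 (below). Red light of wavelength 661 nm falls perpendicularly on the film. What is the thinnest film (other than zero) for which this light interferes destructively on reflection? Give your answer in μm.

Top surface (1.62 → 2.13): reflection off a higher-index medium gives a half-wave phase shift.
Bottom surface (2.13 → 1.92): reflection off a lower-index medium gives no phase shift.
Exactly one π shift → a net half-wave offset.
For dark reflection here: 2 n t = m λ.
Minimum nonzero at m = 1: t = λ / (2 n) = 661 / (2 × 2.13) = 155 nm.

0.155 μm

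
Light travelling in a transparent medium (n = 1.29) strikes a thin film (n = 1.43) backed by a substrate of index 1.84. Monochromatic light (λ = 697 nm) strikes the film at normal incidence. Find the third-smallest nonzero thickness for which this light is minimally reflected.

609 nm

At the upper boundary (n = 1.29 to n = 1.43) the reflected ray undergoes a half-wave phase shift.
At the lower boundary (n = 1.43 to n = 1.84) the reflected ray undergoes a half-wave phase shift.
Zero or two π shifts → no net half-wave offset.
So the condition for destructive reflection is 2 n t = (m + ½) λ.
The third-smallest nonzero thickness corresponds to m = 2: t = (m + ½) λ / (2 n) = 2.50 × 697 / (2 × 1.43) = 609 nm.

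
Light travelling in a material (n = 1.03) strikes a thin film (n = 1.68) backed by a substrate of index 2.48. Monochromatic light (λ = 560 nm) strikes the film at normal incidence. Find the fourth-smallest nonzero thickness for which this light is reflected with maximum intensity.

Ray reflecting at the top interface goes from n = 1.03 toward n = 1.68: a half-wave phase shift.
At the lower boundary (n = 1.68 to n = 2.48) the reflected ray undergoes a half-wave phase shift.
Zero or two π shifts → no net half-wave offset.
With no net inversion, constructive interference in reflection requires 2 n t = m λ.
The fourth-smallest nonzero thickness corresponds to m = 4: t = m λ / (2 n) = 4.00 × 560 / (2 × 1.68) = 667 nm.

667 nm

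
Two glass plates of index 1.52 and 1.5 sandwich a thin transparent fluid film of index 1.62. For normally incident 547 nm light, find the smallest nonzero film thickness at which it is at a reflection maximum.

Top surface (1.52 → 1.62): reflection off a higher-index medium gives a half-wave phase shift.
Bottom surface (1.62 → 1.5): reflection off a lower-index medium gives no phase shift.
The two reflections differ by half a wavelength.
So the condition for constructive reflection is 2 n t = (m + ½) λ.
Minimum at m = 0: t = λ / (4 n) = 547 / (4 × 1.62) = 84.4 nm.

84.4 nm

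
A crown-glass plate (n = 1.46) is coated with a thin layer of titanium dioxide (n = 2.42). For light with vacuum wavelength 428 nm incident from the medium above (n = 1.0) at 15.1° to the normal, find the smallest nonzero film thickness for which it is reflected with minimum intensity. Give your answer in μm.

0.0889 μm

At the upper boundary (n = 1.0 to n = 2.42) the reflected ray undergoes a half-wave phase shift.
At the lower boundary (n = 2.42 to n = 1.46) the reflected ray undergoes no phase shift.
Net: one phase inversion between the two reflected rays.
With one net inversion, destructive interference in reflection requires 2 n t cos θ_r = m λ.
Snell's law: 1.0 sin 15.1° = 2.42 sin θ_r → sin θ_r = 0.108, cos θ_r = 0.994.
Minimum nonzero at m = 1: t = λ / (2 n cos θ_r) = 428 / (2 × 2.42 × 0.994) = 88.9 nm.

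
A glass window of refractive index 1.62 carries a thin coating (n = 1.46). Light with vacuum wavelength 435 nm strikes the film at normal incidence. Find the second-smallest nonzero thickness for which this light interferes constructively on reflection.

Ray reflecting at the top interface goes from n = 1.0 toward n = 1.46: a half-wave phase shift.
At the lower boundary (n = 1.46 to n = 1.62) the reflected ray undergoes a half-wave phase shift.
Zero or two π shifts → no net half-wave offset.
So the condition for constructive reflection is 2 n t = m λ.
The second-smallest nonzero thickness corresponds to m = 2: t = m λ / (2 n) = 2.00 × 435 / (2 × 1.46) = 298 nm.

298 nm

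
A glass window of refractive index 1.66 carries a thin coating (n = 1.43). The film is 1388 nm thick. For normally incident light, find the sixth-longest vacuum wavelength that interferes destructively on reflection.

722 nm

Top surface (1.0 → 1.43): reflection off a higher-index medium gives a half-wave phase shift.
At the lower boundary (n = 1.43 to n = 1.66) the reflected ray undergoes a half-wave phase shift.
The two reflections carry the same phase change, so no net offset.
So the condition for destructive reflection is 2 n t = (m + ½) λ.
λ = 2 n t / (m + ½). The sixth-longest wavelength is m = 5: λ = 2 × 1.43 × 1388 / 5.50 = 722 nm.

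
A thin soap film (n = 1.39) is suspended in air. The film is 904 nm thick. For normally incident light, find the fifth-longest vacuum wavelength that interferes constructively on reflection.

At the upper boundary (n = 1.0 to n = 1.39) the reflected ray undergoes a half-wave phase shift.
Ray reflecting at the bottom interface goes from n = 1.39 toward n = 1.0: no phase shift.
The two reflections differ by half a wavelength.
With one net inversion, constructive interference in reflection requires 2 n t = (m + ½) λ.
λ = 2 n t / (m + ½). The fifth-longest wavelength is m = 4: λ = 2 × 1.39 × 904 / 4.50 = 558 nm.

558 nm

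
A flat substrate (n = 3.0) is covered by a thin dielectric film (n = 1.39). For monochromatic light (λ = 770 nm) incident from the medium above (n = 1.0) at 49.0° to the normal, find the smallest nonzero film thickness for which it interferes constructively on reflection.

330 nm

Top surface (1.0 → 1.39): reflection off a higher-index medium gives a half-wave phase shift.
At the lower boundary (n = 1.39 to n = 3.0) the reflected ray undergoes a half-wave phase shift.
Net: no relative phase inversion (both shifts match).
With no net inversion, constructive interference in reflection requires 2 n t cos θ_r = m λ.
Snell's law: 1.0 sin 49.0° = 1.39 sin θ_r → sin θ_r = 0.543, cos θ_r = 0.840.
Minimum nonzero at m = 1: t = λ / (2 n cos θ_r) = 770 / (2 × 1.39 × 0.840) = 330 nm.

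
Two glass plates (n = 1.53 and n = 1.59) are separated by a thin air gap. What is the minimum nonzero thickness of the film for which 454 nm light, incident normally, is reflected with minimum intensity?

227 nm

Ray reflecting at the top interface goes from n = 1.53 toward n = 1.0: no phase shift.
At the lower boundary (n = 1.0 to n = 1.59) the reflected ray undergoes a half-wave phase shift.
The two reflections differ by half a wavelength.
So the condition for destructive reflection is 2 n t = m λ.
Minimum nonzero at m = 1: t = λ / (2 n) = 454 / (2 × 1.0) = 227 nm.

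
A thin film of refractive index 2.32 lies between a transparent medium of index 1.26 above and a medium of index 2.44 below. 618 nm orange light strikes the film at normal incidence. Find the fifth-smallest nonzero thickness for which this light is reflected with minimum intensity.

599 nm

Top surface (1.26 → 2.32): reflection off a higher-index medium gives a half-wave phase shift.
Ray reflecting at the bottom interface goes from n = 2.32 toward n = 2.44: a half-wave phase shift.
Net: no relative phase inversion (both shifts match).
So the condition for destructive reflection is 2 n t = (m + ½) λ.
The fifth-smallest nonzero thickness corresponds to m = 4: t = (m + ½) λ / (2 n) = 4.50 × 618 / (2 × 2.32) = 599 nm.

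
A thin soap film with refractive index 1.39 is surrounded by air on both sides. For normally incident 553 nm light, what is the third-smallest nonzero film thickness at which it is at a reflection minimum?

597 nm

At the upper boundary (n = 1.0 to n = 1.39) the reflected ray undergoes a half-wave phase shift.
At the lower boundary (n = 1.39 to n = 1.0) the reflected ray undergoes no phase shift.
The two reflections differ by half a wavelength.
For minimum reflection here: 2 n t = m λ.
The third-smallest nonzero thickness corresponds to m = 3: t = m λ / (2 n) = 3.00 × 553 / (2 × 1.39) = 597 nm.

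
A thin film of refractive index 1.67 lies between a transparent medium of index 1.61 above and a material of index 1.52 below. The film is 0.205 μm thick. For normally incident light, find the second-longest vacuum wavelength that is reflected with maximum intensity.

456 nm

Top surface (1.61 → 1.67): reflection off a higher-index medium gives a half-wave phase shift.
At the lower boundary (n = 1.67 to n = 1.52) the reflected ray undergoes no phase shift.
Exactly one π shift → a net half-wave offset.
So the condition for constructive reflection is 2 n t = (m + ½) λ.
λ = 2 n t / (m + ½). The second-longest wavelength is m = 1: λ = 2 × 1.67 × 205 / 1.50 = 456 nm.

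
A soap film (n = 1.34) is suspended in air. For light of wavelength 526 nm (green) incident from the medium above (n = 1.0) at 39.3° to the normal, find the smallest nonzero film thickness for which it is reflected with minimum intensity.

At the upper boundary (n = 1.0 to n = 1.34) the reflected ray undergoes a half-wave phase shift.
At the lower boundary (n = 1.34 to n = 1.0) the reflected ray undergoes no phase shift.
Net: one phase inversion between the two reflected rays.
With one net inversion, destructive interference in reflection requires 2 n t cos θ_r = m λ.
Snell's law: 1.0 sin 39.3° = 1.34 sin θ_r → sin θ_r = 0.473, cos θ_r = 0.881.
Minimum nonzero at m = 1: t = λ / (2 n cos θ_r) = 526 / (2 × 1.34 × 0.881) = 223 nm.

223 nm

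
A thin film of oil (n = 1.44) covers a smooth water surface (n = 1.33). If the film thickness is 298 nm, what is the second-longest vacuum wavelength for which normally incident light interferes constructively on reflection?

At the upper boundary (n = 1.0 to n = 1.44) the reflected ray undergoes a half-wave phase shift.
At the lower boundary (n = 1.44 to n = 1.33) the reflected ray undergoes no phase shift.
Net: one phase inversion between the two reflected rays.
With one net inversion, constructive interference in reflection requires 2 n t = (m + ½) λ.
λ = 2 n t / (m + ½). The second-longest wavelength is m = 1: λ = 2 × 1.44 × 298 / 1.50 = 572 nm.

572 nm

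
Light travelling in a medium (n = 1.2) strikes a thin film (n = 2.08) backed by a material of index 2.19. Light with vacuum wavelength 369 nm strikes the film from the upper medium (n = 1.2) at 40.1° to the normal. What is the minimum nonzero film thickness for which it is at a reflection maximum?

Top surface (1.2 → 2.08): reflection off a higher-index medium gives a half-wave phase shift.
At the lower boundary (n = 2.08 to n = 2.19) the reflected ray undergoes a half-wave phase shift.
Zero or two π shifts → no net half-wave offset.
With no net inversion, constructive interference in reflection requires 2 n t cos θ_r = m λ.
Snell's law: 1.2 sin 40.1° = 2.08 sin θ_r → sin θ_r = 0.372, cos θ_r = 0.928.
Minimum nonzero at m = 1: t = λ / (2 n cos θ_r) = 369 / (2 × 2.08 × 0.928) = 95.5 nm.

95.5 nm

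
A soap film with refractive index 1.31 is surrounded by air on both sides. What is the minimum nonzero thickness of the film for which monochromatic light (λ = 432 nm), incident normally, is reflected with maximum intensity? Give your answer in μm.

0.0824 μm

Top surface (1.0 → 1.31): reflection off a higher-index medium gives a half-wave phase shift.
Ray reflecting at the bottom interface goes from n = 1.31 toward n = 1.0: no phase shift.
The two reflections differ by half a wavelength.
So the condition for constructive reflection is 2 n t = (m + ½) λ.
Minimum at m = 0: t = λ / (4 n) = 432 / (4 × 1.31) = 82.4 nm.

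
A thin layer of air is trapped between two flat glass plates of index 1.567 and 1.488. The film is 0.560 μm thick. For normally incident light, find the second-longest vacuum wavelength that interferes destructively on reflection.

At the upper boundary (n = 1.567 to n = 1.0) the reflected ray undergoes no phase shift.
At the lower boundary (n = 1.0 to n = 1.488) the reflected ray undergoes a half-wave phase shift.
Exactly one π shift → a net half-wave offset.
For dark reflection here: 2 n t = m λ.
λ = 2 n t / m. The second-longest wavelength is m = 2: λ = 2 × 1.0 × 560 / 2.00 = 560 nm.

560 nm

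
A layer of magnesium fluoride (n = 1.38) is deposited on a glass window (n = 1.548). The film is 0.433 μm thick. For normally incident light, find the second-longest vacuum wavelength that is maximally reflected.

598 nm

At the upper boundary (n = 1.0 to n = 1.38) the reflected ray undergoes a half-wave phase shift.
At the lower boundary (n = 1.38 to n = 1.548) the reflected ray undergoes a half-wave phase shift.
The two reflections carry the same phase change, so no net offset.
For maximum reflection here: 2 n t = m λ.
λ = 2 n t / m. The second-longest wavelength is m = 2: λ = 2 × 1.38 × 433 / 2.00 = 598 nm.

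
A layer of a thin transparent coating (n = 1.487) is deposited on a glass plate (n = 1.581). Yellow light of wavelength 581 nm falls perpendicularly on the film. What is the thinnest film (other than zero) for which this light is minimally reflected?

97.7 nm

Ray reflecting at the top interface goes from n = 1.0 toward n = 1.487: a half-wave phase shift.
Bottom surface (1.487 → 1.581): reflection off a higher-index medium gives a half-wave phase shift.
Zero or two π shifts → no net half-wave offset.
For weak reflection here: 2 n t = (m + ½) λ.
Minimum at m = 0: t = λ / (4 n) = 581 / (4 × 1.487) = 97.7 nm.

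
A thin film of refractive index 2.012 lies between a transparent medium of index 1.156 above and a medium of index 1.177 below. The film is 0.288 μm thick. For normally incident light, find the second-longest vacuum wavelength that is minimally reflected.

579 nm

At the upper boundary (n = 1.156 to n = 2.012) the reflected ray undergoes a half-wave phase shift.
Bottom surface (2.012 → 1.177): reflection off a lower-index medium gives no phase shift.
Exactly one π shift → a net half-wave offset.
For weak reflection here: 2 n t = m λ.
λ = 2 n t / m. The second-longest wavelength is m = 2: λ = 2 × 2.012 × 288 / 2.00 = 579 nm.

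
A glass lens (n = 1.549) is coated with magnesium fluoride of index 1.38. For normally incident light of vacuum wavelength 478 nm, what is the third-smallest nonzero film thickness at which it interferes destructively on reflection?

433 nm

At the upper boundary (n = 1.0 to n = 1.38) the reflected ray undergoes a half-wave phase shift.
At the lower boundary (n = 1.38 to n = 1.549) the reflected ray undergoes a half-wave phase shift.
Zero or two π shifts → no net half-wave offset.
With no net inversion, destructive interference in reflection requires 2 n t = (m + ½) λ.
The third-smallest nonzero thickness corresponds to m = 2: t = (m + ½) λ / (2 n) = 2.50 × 478 / (2 × 1.38) = 433 nm.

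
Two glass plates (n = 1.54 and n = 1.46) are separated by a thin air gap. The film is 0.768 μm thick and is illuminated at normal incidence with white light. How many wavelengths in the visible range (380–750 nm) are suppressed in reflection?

Top surface (1.54 → 1.0): reflection off a lower-index medium gives no phase shift.
Bottom surface (1.0 → 1.46): reflection off a higher-index medium gives a half-wave phase shift.
Net: one phase inversion between the two reflected rays.
With one net inversion, destructive interference in reflection requires 2 n t = m λ.
λ = 2 n t / m = 1536 / m nm.
m=2: 768 nm (IR); m=3: 512 nm (visible); m=4: 384 nm (visible); m=5: 307 nm (UV).

2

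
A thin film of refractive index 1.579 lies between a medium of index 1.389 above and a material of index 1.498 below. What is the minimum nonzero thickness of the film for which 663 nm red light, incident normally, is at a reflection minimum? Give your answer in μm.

Top surface (1.389 → 1.579): reflection off a higher-index medium gives a half-wave phase shift.
At the lower boundary (n = 1.579 to n = 1.498) the reflected ray undergoes no phase shift.
The two reflections differ by half a wavelength.
So the condition for destructive reflection is 2 n t = m λ.
Minimum nonzero at m = 1: t = λ / (2 n) = 663 / (2 × 1.579) = 210 nm.

0.210 μm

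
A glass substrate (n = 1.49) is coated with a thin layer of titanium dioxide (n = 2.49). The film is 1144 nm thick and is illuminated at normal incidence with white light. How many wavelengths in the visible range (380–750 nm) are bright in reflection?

7

Top surface (1.0 → 2.49): reflection off a higher-index medium gives a half-wave phase shift.
Bottom surface (2.49 → 1.49): reflection off a lower-index medium gives no phase shift.
Net: one phase inversion between the two reflected rays.
For bright reflection here: 2 n t = (m + ½) λ.
λ = 2 n t / (m + ½) = 5697 / (m + ½) nm.
m=7: 760 nm (IR); m=8: 670 nm (visible); m=9: 600 nm (visible); m=10: 543 nm (visible); m=11: 495 nm (visible); m=12: 456 nm (visible); m=13: 422 nm (visible); m=14: 393 nm (visible); m=15: 368 nm (UV).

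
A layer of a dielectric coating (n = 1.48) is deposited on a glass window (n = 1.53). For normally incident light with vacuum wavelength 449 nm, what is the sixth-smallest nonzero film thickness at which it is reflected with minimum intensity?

Top surface (1.0 → 1.48): reflection off a higher-index medium gives a half-wave phase shift.
At the lower boundary (n = 1.48 to n = 1.53) the reflected ray undergoes a half-wave phase shift.
The two reflections carry the same phase change, so no net offset.
For minimum reflection here: 2 n t = (m + ½) λ.
The sixth-smallest nonzero thickness corresponds to m = 5: t = (m + ½) λ / (2 n) = 5.50 × 449 / (2 × 1.48) = 834 nm.

834 nm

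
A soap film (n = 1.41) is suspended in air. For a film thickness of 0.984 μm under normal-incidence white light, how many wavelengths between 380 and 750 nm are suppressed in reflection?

Ray reflecting at the top interface goes from n = 1.0 toward n = 1.41: a half-wave phase shift.
At the lower boundary (n = 1.41 to n = 1.0) the reflected ray undergoes no phase shift.
Net: one phase inversion between the two reflected rays.
With one net inversion, destructive interference in reflection requires 2 n t = m λ.
λ = 2 n t / m = 2775 / m nm.
m=3: 925 nm (IR); m=4: 694 nm (visible); m=5: 555 nm (visible); m=6: 462 nm (visible); m=7: 396 nm (visible); m=8: 347 nm (UV).

4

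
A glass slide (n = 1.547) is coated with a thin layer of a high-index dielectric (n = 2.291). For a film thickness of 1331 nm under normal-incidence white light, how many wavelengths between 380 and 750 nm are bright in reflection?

8

Ray reflecting at the top interface goes from n = 1.0 toward n = 2.291: a half-wave phase shift.
Bottom surface (2.291 → 1.547): reflection off a lower-index medium gives no phase shift.
Net: one phase inversion between the two reflected rays.
With one net inversion, constructive interference in reflection requires 2 n t = (m + ½) λ.
λ = 2 n t / (m + ½) = 6099 / (m + ½) nm.
m=7: 813 nm (IR); m=8: 717 nm (visible); m=9: 642 nm (visible); m=10: 581 nm (visible); m=11: 530 nm (visible); m=12: 488 nm (visible); m=13: 452 nm (visible); m=14: 421 nm (visible); m=15: 393 nm (visible); m=16: 370 nm (UV).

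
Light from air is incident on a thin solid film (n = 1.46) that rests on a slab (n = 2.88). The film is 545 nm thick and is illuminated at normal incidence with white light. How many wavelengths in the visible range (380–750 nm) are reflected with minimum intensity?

2

Top surface (1.0 → 1.46): reflection off a higher-index medium gives a half-wave phase shift.
Ray reflecting at the bottom interface goes from n = 1.46 toward n = 2.88: a half-wave phase shift.
Net: no relative phase inversion (both shifts match).
With no net inversion, destructive interference in reflection requires 2 n t = (m + ½) λ.
λ = 2 n t / (m + ½) = 1591 / (m + ½) nm.
m=1: 1061 nm (IR); m=2: 637 nm (visible); m=3: 455 nm (visible); m=4: 354 nm (UV).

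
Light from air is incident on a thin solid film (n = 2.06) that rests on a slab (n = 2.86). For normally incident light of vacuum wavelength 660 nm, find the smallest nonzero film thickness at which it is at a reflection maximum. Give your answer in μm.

Top surface (1.0 → 2.06): reflection off a higher-index medium gives a half-wave phase shift.
At the lower boundary (n = 2.06 to n = 2.86) the reflected ray undergoes a half-wave phase shift.
Net: no relative phase inversion (both shifts match).
With no net inversion, constructive interference in reflection requires 2 n t = m λ.
Minimum nonzero at m = 1: t = λ / (2 n) = 660 / (2 × 2.06) = 160 nm.

0.160 μm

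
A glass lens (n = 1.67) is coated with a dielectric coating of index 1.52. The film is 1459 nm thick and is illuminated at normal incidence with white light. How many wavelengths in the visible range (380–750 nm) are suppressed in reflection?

At the upper boundary (n = 1.0 to n = 1.52) the reflected ray undergoes a half-wave phase shift.
Ray reflecting at the bottom interface goes from n = 1.52 toward n = 1.67: a half-wave phase shift.
Zero or two π shifts → no net half-wave offset.
So the condition for destructive reflection is 2 n t = (m + ½) λ.
λ = 2 n t / (m + ½) = 4435 / (m + ½) nm.
m=5: 806 nm (IR); m=6: 682 nm (visible); m=7: 591 nm (visible); m=8: 522 nm (visible); m=9: 467 nm (visible); m=10: 422 nm (visible); m=11: 386 nm (visible); m=12: 355 nm (UV).

6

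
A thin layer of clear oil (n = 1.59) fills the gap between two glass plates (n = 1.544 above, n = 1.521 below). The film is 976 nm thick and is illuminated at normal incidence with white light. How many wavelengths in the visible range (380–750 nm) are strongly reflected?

4

Ray reflecting at the top interface goes from n = 1.544 toward n = 1.59: a half-wave phase shift.
At the lower boundary (n = 1.59 to n = 1.521) the reflected ray undergoes no phase shift.
The two reflections differ by half a wavelength.
With one net inversion, constructive interference in reflection requires 2 n t = (m + ½) λ.
λ = 2 n t / (m + ½) = 3104 / (m + ½) nm.
m=3: 887 nm (IR); m=4: 690 nm (visible); m=5: 564 nm (visible); m=6: 477 nm (visible); m=7: 414 nm (visible); m=8: 365 nm (UV).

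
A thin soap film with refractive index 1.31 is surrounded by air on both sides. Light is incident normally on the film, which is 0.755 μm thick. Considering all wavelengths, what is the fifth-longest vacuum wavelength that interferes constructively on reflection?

440 nm

Top surface (1.0 → 1.31): reflection off a higher-index medium gives a half-wave phase shift.
Ray reflecting at the bottom interface goes from n = 1.31 toward n = 1.0: no phase shift.
The two reflections differ by half a wavelength.
With one net inversion, constructive interference in reflection requires 2 n t = (m + ½) λ.
λ = 2 n t / (m + ½). The fifth-longest wavelength is m = 4: λ = 2 × 1.31 × 755 / 4.50 = 440 nm.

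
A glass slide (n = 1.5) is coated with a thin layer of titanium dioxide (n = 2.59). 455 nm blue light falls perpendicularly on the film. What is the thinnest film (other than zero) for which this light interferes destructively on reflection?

87.8 nm

At the upper boundary (n = 1.0 to n = 2.59) the reflected ray undergoes a half-wave phase shift.
Bottom surface (2.59 → 1.5): reflection off a lower-index medium gives no phase shift.
The two reflections differ by half a wavelength.
With one net inversion, destructive interference in reflection requires 2 n t = m λ.
Minimum nonzero at m = 1: t = λ / (2 n) = 455 / (2 × 2.59) = 87.8 nm.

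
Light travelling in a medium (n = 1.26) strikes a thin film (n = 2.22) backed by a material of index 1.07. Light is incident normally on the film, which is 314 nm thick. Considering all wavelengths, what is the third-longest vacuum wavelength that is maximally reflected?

558 nm

Top surface (1.26 → 2.22): reflection off a higher-index medium gives a half-wave phase shift.
At the lower boundary (n = 2.22 to n = 1.07) the reflected ray undergoes no phase shift.
Net: one phase inversion between the two reflected rays.
So the condition for constructive reflection is 2 n t = (m + ½) λ.
λ = 2 n t / (m + ½). The third-longest wavelength is m = 2: λ = 2 × 2.22 × 314 / 2.50 = 558 nm.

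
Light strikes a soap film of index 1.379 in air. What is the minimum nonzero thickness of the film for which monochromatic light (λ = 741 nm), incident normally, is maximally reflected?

Top surface (1.0 → 1.379): reflection off a higher-index medium gives a half-wave phase shift.
Ray reflecting at the bottom interface goes from n = 1.379 toward n = 1.0: no phase shift.
The two reflections differ by half a wavelength.
So the condition for constructive reflection is 2 n t = (m + ½) λ.
Minimum at m = 0: t = λ / (4 n) = 741 / (4 × 1.379) = 134 nm.

134 nm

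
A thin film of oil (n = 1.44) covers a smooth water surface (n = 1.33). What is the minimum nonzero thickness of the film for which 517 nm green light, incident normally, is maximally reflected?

Ray reflecting at the top interface goes from n = 1.0 toward n = 1.44: a half-wave phase shift.
Bottom surface (1.44 → 1.33): reflection off a lower-index medium gives no phase shift.
The two reflections differ by half a wavelength.
For strong reflection here: 2 n t = (m + ½) λ.
Minimum at m = 0: t = λ / (4 n) = 517 / (4 × 1.44) = 89.8 nm.

89.8 nm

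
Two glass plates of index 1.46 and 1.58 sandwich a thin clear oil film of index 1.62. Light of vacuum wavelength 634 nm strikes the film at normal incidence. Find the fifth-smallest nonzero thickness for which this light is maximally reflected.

881 nm

Ray reflecting at the top interface goes from n = 1.46 toward n = 1.62: a half-wave phase shift.
Ray reflecting at the bottom interface goes from n = 1.62 toward n = 1.58: no phase shift.
The two reflections differ by half a wavelength.
For bright reflection here: 2 n t = (m + ½) λ.
The fifth-smallest nonzero thickness corresponds to m = 4: t = (m + ½) λ / (2 n) = 4.50 × 634 / (2 × 1.62) = 881 nm.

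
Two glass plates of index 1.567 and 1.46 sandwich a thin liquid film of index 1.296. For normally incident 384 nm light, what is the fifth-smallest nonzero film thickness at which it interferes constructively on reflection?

At the upper boundary (n = 1.567 to n = 1.296) the reflected ray undergoes no phase shift.
Ray reflecting at the bottom interface goes from n = 1.296 toward n = 1.46: a half-wave phase shift.
Net: one phase inversion between the two reflected rays.
So the condition for constructive reflection is 2 n t = (m + ½) λ.
The fifth-smallest nonzero thickness corresponds to m = 4: t = (m + ½) λ / (2 n) = 4.50 × 384 / (2 × 1.296) = 667 nm.

667 nm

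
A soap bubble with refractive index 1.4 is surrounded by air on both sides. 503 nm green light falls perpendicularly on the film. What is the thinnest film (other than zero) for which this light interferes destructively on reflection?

180 nm

Top surface (1.0 → 1.4): reflection off a higher-index medium gives a half-wave phase shift.
At the lower boundary (n = 1.4 to n = 1.0) the reflected ray undergoes no phase shift.
The two reflections differ by half a wavelength.
So the condition for destructive reflection is 2 n t = m λ.
Minimum nonzero at m = 1: t = λ / (2 n) = 503 / (2 × 1.4) = 180 nm.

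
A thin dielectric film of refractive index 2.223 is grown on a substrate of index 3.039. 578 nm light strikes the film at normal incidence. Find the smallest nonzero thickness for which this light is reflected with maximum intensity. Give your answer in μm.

Ray reflecting at the top interface goes from n = 1.0 toward n = 2.223: a half-wave phase shift.
Bottom surface (2.223 → 3.039): reflection off a higher-index medium gives a half-wave phase shift.
Net: no relative phase inversion (both shifts match).
So the condition for constructive reflection is 2 n t = m λ.
The smallest nonzero thickness corresponds to m = 1: t = m λ / (2 n) = 1.00 × 578 / (2 × 2.223) = 130 nm.

0.130 μm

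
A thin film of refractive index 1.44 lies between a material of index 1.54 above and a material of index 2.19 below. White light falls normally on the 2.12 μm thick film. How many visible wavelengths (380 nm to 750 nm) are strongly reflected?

8

At the upper boundary (n = 1.54 to n = 1.44) the reflected ray undergoes no phase shift.
Ray reflecting at the bottom interface goes from n = 1.44 toward n = 2.19: a half-wave phase shift.
Net: one phase inversion between the two reflected rays.
For maximum reflection here: 2 n t = (m + ½) λ.
λ = 2 n t / (m + ½) = 6106 / (m + ½) nm.
m=7: 814 nm (IR); m=8: 718 nm (visible); m=9: 643 nm (visible); m=10: 581 nm (visible); m=11: 531 nm (visible); m=12: 488 nm (visible); m=13: 452 nm (visible); m=14: 421 nm (visible); m=15: 394 nm (visible); m=16: 370 nm (UV).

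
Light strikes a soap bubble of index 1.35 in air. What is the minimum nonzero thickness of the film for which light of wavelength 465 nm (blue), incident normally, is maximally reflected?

86.1 nm

Ray reflecting at the top interface goes from n = 1.0 toward n = 1.35: a half-wave phase shift.
At the lower boundary (n = 1.35 to n = 1.0) the reflected ray undergoes no phase shift.
Exactly one π shift → a net half-wave offset.
With one net inversion, constructive interference in reflection requires 2 n t = (m + ½) λ.
Minimum at m = 0: t = λ / (4 n) = 465 / (4 × 1.35) = 86.1 nm.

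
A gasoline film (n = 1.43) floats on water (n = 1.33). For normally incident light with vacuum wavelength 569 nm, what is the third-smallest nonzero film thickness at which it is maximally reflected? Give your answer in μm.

0.497 μm

Ray reflecting at the top interface goes from n = 1.0 toward n = 1.43: a half-wave phase shift.
Ray reflecting at the bottom interface goes from n = 1.43 toward n = 1.33: no phase shift.
Exactly one π shift → a net half-wave offset.
For strong reflection here: 2 n t = (m + ½) λ.
The third-smallest nonzero thickness corresponds to m = 2: t = (m + ½) λ / (2 n) = 2.50 × 569 / (2 × 1.43) = 497 nm.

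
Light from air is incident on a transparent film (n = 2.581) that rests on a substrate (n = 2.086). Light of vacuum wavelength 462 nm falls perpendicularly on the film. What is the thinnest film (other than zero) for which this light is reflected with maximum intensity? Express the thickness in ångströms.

448 Å

Top surface (1.0 → 2.581): reflection off a higher-index medium gives a half-wave phase shift.
At the lower boundary (n = 2.581 to n = 2.086) the reflected ray undergoes no phase shift.
Net: one phase inversion between the two reflected rays.
For maximum reflection here: 2 n t = (m + ½) λ.
Minimum at m = 0: t = λ / (4 n) = 462 / (4 × 2.581) = 44.8 nm.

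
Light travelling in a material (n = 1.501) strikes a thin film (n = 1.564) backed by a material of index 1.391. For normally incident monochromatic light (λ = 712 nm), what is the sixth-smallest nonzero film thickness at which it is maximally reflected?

1252 nm

Top surface (1.501 → 1.564): reflection off a higher-index medium gives a half-wave phase shift.
Bottom surface (1.564 → 1.391): reflection off a lower-index medium gives no phase shift.
Exactly one π shift → a net half-wave offset.
For bright reflection here: 2 n t = (m + ½) λ.
The sixth-smallest nonzero thickness corresponds to m = 5: t = (m + ½) λ / (2 n) = 5.50 × 712 / (2 × 1.564) = 1252 nm.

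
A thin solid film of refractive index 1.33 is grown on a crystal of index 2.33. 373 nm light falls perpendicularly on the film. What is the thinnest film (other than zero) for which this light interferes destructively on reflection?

At the upper boundary (n = 1.0 to n = 1.33) the reflected ray undergoes a half-wave phase shift.
At the lower boundary (n = 1.33 to n = 2.33) the reflected ray undergoes a half-wave phase shift.
Zero or two π shifts → no net half-wave offset.
So the condition for destructive reflection is 2 n t = (m + ½) λ.
Minimum at m = 0: t = λ / (4 n) = 373 / (4 × 1.33) = 70.1 nm.

70.1 nm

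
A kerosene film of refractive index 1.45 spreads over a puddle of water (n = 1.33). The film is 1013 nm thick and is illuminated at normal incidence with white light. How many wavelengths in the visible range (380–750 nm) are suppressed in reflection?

4

Top surface (1.0 → 1.45): reflection off a higher-index medium gives a half-wave phase shift.
Ray reflecting at the bottom interface goes from n = 1.45 toward n = 1.33: no phase shift.
The two reflections differ by half a wavelength.
For minimum reflection here: 2 n t = m λ.
λ = 2 n t / m = 2938 / m nm.
m=3: 979 nm (IR); m=4: 734 nm (visible); m=5: 588 nm (visible); m=6: 490 nm (visible); m=7: 420 nm (visible); m=8: 367 nm (UV).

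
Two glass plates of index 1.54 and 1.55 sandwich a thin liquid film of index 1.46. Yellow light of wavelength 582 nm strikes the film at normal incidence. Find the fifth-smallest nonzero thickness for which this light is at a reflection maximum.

Ray reflecting at the top interface goes from n = 1.54 toward n = 1.46: no phase shift.
Ray reflecting at the bottom interface goes from n = 1.46 toward n = 1.55: a half-wave phase shift.
Net: one phase inversion between the two reflected rays.
So the condition for constructive reflection is 2 n t = (m + ½) λ.
The fifth-smallest nonzero thickness corresponds to m = 4: t = (m + ½) λ / (2 n) = 4.50 × 582 / (2 × 1.46) = 897 nm.

897 nm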